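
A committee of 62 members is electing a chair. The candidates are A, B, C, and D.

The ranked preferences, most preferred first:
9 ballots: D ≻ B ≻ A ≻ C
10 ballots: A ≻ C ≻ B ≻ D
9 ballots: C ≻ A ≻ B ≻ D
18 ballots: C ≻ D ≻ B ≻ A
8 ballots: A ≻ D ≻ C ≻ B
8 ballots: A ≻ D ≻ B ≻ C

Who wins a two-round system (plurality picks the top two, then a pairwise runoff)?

A

Round 1 first-place votes: A 26, B 0, C 27, D 9. C and A advance.
Runoff: C is ranked above A on 27 ballots, A above C on 35.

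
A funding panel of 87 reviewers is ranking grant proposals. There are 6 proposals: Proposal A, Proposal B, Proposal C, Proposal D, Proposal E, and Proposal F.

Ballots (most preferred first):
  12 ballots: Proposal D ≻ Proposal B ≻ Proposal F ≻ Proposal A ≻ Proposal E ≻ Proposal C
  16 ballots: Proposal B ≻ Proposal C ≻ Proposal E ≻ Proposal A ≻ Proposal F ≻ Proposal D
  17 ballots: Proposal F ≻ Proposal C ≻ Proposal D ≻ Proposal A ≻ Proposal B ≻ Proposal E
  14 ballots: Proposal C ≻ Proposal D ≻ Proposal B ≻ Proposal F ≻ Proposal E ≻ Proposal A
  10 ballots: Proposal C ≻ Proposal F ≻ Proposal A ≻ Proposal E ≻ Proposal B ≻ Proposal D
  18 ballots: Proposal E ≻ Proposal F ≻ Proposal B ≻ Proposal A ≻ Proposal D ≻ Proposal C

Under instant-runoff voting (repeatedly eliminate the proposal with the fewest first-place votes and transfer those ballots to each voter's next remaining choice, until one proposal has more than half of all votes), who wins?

Proposal B

Round 1: Proposal A 0, Proposal B 16, Proposal C 24, Proposal D 12, Proposal E 18, Proposal F 17. Proposal A eliminated.
Round 2: Proposal B 16, Proposal C 24, Proposal D 12, Proposal E 18, Proposal F 17. Proposal D eliminated.
Round 3: Proposal B 28, Proposal C 24, Proposal E 18, Proposal F 17. Proposal F eliminated.
Round 4: Proposal B 28, Proposal C 41, Proposal E 18. Proposal E eliminated.
Round 5: Proposal B 46, Proposal C 41. Proposal B has a majority (≥44).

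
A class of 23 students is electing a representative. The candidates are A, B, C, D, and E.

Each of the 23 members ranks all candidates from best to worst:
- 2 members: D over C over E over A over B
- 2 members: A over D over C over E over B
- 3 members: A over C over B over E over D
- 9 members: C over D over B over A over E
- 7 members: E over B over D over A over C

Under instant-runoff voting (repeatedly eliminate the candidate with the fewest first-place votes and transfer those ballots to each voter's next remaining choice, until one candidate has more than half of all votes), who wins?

C

Round 1: A 5, B 0, C 9, D 2, E 7. B eliminated.
Round 2: A 5, C 9, D 2, E 7. D eliminated.
Round 3: A 5, C 11, E 7. A eliminated.
Round 4: C 16, E 7. C has a majority (≥12).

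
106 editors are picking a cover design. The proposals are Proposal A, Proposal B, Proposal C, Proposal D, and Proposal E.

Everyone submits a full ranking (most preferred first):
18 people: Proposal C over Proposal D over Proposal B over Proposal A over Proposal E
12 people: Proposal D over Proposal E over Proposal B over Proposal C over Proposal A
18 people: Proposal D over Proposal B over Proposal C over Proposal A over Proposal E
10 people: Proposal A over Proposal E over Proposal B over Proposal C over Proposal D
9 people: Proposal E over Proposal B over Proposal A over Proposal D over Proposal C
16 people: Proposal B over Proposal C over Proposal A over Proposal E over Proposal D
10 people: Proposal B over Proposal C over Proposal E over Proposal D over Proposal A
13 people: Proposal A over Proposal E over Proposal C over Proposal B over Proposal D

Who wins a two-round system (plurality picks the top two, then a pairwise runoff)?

Round 1 first-place votes: Proposal A 23, Proposal B 26, Proposal C 18, Proposal D 30, Proposal E 9. Proposal D and Proposal B advance.
Runoff: Proposal D is ranked above Proposal B on 48 ballots, Proposal B above Proposal D on 58.

Proposal B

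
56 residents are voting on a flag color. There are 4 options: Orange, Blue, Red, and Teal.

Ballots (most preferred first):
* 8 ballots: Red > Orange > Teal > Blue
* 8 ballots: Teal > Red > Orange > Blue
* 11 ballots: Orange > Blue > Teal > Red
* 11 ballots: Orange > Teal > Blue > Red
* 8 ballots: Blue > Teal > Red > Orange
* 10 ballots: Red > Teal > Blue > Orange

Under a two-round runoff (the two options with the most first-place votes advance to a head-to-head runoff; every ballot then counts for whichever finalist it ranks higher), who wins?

Red

Round 1 first-place votes: Orange 22, Blue 8, Red 18, Teal 8. Orange and Red advance.
Runoff: Orange is ranked above Red on 22 ballots, Red above Orange on 34.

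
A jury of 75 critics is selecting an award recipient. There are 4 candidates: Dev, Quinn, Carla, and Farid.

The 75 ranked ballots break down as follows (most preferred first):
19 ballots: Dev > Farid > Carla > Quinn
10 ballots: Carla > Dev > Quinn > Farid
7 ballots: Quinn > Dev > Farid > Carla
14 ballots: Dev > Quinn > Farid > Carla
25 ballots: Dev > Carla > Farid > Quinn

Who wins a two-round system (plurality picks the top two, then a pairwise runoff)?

Round 1 first-place votes: Dev 58, Quinn 7, Carla 10, Farid 0. Dev and Carla advance.
Runoff: Dev is ranked above Carla on 65 ballots, Carla above Dev on 10.

Dev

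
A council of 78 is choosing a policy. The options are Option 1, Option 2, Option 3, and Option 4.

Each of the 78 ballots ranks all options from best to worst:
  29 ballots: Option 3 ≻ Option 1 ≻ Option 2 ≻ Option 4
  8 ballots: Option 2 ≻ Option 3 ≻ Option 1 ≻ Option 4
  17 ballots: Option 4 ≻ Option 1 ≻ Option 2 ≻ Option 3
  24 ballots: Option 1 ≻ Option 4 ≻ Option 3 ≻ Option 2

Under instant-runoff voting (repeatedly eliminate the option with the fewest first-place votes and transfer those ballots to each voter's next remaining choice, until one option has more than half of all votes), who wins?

Option 1

Round 1: Option 1 24, Option 2 8, Option 3 29, Option 4 17. Option 2 eliminated.
Round 2: Option 1 24, Option 3 37, Option 4 17. Option 4 eliminated.
Round 3: Option 1 41, Option 3 37. Option 1 has a majority (≥40).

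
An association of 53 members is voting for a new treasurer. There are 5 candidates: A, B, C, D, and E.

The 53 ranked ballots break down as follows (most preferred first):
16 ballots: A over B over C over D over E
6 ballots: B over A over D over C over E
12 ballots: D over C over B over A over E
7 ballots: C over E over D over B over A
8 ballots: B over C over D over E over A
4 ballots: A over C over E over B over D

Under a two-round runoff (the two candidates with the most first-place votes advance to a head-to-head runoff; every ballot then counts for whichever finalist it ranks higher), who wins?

B

Round 1 first-place votes: A 20, B 14, C 7, D 12, E 0. A and B advance.
Runoff: A is ranked above B on 20 ballots, B above A on 33.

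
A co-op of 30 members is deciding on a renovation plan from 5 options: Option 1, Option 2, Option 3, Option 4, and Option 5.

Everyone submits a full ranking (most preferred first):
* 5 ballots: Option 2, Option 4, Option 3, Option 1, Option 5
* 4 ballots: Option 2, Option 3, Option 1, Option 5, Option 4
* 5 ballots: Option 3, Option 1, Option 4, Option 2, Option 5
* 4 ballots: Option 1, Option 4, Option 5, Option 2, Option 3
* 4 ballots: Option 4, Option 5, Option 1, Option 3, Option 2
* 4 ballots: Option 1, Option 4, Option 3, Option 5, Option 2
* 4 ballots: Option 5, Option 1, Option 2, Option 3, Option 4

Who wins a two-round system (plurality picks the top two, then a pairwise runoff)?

Option 1

Round 1 first-place votes: Option 1 8, Option 2 9, Option 3 5, Option 4 4, Option 5 4. Option 2 and Option 1 advance.
Runoff: Option 2 is ranked above Option 1 on 9 ballots, Option 1 above Option 2 on 21.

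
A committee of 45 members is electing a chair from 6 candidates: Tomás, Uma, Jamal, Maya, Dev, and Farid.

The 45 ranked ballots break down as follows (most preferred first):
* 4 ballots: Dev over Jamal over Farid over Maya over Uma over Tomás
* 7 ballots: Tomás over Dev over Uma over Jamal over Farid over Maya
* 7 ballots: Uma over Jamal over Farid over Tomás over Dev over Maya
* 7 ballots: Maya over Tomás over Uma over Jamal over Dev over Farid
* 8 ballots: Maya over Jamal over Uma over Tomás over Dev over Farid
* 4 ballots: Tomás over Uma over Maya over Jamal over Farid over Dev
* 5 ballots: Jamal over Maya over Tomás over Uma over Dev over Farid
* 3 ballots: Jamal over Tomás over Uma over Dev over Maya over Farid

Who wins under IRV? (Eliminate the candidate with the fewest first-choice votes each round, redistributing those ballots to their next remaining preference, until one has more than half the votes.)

Round 1: Tomás 11, Uma 7, Jamal 8, Maya 15, Dev 4, Farid 0. Farid eliminated.
Round 2: Tomás 11, Uma 7, Jamal 8, Maya 15, Dev 4. Dev eliminated.
Round 3: Tomás 11, Uma 7, Jamal 12, Maya 15. Uma eliminated.
Round 4: Tomás 11, Jamal 19, Maya 15. Tomás eliminated.
Round 5: Jamal 26, Maya 19. Jamal has a majority (≥23).

Jamal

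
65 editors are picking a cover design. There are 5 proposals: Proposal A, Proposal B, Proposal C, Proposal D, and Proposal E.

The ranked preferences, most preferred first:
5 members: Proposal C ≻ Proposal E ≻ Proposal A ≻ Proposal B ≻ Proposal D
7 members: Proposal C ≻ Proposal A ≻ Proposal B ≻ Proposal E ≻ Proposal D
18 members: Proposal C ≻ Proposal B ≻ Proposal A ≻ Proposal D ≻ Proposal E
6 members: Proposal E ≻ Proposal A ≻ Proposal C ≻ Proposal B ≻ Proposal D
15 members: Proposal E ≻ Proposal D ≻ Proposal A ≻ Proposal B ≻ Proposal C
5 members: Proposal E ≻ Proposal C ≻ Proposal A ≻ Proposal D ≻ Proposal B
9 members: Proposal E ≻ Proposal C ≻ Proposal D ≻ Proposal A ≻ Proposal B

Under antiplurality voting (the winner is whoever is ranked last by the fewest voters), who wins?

Last-place votes: Proposal A 0, Proposal B 14, Proposal C 15, Proposal D 18, Proposal E 18.

Proposal A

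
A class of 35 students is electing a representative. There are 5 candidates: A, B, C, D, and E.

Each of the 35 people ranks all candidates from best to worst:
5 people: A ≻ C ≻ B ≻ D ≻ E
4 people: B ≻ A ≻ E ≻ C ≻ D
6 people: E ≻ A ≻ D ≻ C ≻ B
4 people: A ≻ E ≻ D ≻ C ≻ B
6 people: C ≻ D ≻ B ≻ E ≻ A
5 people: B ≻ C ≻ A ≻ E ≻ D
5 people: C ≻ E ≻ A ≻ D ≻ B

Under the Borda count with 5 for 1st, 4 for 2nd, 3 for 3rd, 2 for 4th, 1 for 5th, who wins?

A: 5×5 + 4×4 + 6×4 + 4×5 + 6×1 + 5×3 + 5×3 = 121
B: 5×3 + 4×5 + 6×1 + 4×1 + 6×3 + 5×5 + 5×1 = 93
C: 5×4 + 4×2 + 6×2 + 4×2 + 6×5 + 5×4 + 5×5 = 123
D: 5×2 + 4×1 + 6×3 + 4×3 + 6×4 + 5×1 + 5×2 = 83
E: 5×1 + 4×3 + 6×5 + 4×4 + 6×2 + 5×2 + 5×4 = 105

C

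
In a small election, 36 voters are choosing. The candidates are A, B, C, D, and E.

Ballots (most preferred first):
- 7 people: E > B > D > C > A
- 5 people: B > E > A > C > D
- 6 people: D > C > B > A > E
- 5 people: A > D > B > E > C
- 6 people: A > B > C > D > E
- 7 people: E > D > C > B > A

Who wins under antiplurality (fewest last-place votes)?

B

Last-place votes: A 14, B 0, C 5, D 5, E 12.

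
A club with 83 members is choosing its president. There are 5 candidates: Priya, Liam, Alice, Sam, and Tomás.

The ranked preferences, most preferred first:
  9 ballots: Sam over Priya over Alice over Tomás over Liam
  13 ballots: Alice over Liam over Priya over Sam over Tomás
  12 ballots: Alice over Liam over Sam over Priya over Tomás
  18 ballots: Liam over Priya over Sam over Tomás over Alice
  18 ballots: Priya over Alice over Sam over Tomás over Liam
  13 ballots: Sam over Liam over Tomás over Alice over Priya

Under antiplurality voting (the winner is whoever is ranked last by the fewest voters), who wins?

Last-place votes: Priya 13, Liam 27, Alice 18, Sam 0, Tomás 25.

Sam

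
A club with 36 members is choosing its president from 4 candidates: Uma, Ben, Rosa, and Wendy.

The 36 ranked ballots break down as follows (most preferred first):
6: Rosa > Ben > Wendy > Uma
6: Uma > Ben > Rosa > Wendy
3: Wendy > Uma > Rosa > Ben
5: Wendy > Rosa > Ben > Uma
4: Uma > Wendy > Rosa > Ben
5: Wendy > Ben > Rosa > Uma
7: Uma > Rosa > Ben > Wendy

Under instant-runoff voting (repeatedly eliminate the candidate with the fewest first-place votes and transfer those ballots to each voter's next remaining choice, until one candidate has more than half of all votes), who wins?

Round 1: Uma 17, Ben 0, Rosa 6, Wendy 13. Ben eliminated.
Round 2: Uma 17, Rosa 6, Wendy 13. Rosa eliminated.
Round 3: Uma 17, Wendy 19. Wendy has a majority (≥19).

Wendy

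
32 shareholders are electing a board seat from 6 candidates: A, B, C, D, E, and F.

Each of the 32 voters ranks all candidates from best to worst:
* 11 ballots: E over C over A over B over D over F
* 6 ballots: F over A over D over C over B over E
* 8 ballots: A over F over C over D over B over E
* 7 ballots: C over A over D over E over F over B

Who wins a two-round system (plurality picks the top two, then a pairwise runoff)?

Round 1 first-place votes: A 8, B 0, C 7, D 0, E 11, F 6. E and A advance.
Runoff: E is ranked above A on 11 ballots, A above E on 21.

A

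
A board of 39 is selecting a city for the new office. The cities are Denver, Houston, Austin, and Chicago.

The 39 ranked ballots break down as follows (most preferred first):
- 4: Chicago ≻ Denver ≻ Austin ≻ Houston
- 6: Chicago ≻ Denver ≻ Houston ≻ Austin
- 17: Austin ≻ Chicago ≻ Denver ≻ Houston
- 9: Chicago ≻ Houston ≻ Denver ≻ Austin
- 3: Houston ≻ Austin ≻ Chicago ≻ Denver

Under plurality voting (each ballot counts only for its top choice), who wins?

Chicago

First-place votes: Denver 0, Houston 3, Austin 17, Chicago 19.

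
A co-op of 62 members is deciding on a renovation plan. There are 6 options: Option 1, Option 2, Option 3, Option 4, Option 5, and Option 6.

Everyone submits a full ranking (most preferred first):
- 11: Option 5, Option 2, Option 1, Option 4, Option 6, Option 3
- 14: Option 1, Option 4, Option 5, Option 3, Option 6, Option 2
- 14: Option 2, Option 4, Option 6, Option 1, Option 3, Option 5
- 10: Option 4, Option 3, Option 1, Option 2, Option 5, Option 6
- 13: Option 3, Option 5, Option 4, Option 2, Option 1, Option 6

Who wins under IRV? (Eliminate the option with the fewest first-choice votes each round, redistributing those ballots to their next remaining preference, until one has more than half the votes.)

Round 1: Option 1 14, Option 2 14, Option 3 13, Option 4 10, Option 5 11, Option 6 0. Option 6 eliminated.
Round 2: Option 1 14, Option 2 14, Option 3 13, Option 4 10, Option 5 11. Option 4 eliminated.
Round 3: Option 1 14, Option 2 14, Option 3 23, Option 5 11. Option 5 eliminated.
Round 4: Option 1 14, Option 2 25, Option 3 23. Option 1 eliminated.
Round 5: Option 2 25, Option 3 37. Option 3 has a majority (≥32).

Option 3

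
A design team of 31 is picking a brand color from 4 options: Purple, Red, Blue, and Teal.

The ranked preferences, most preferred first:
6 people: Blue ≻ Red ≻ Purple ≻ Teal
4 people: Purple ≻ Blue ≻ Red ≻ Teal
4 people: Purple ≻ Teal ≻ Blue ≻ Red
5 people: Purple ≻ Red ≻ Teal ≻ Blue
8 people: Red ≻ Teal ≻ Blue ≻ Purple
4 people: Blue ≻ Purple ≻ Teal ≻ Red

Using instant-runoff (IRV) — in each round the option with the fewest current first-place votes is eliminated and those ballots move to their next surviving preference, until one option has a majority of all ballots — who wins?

Round 1: Purple 13, Red 8, Blue 10, Teal 0. Teal eliminated.
Round 2: Purple 13, Red 8, Blue 10. Red eliminated.
Round 3: Purple 13, Blue 18. Blue has a majority (≥16).

Blue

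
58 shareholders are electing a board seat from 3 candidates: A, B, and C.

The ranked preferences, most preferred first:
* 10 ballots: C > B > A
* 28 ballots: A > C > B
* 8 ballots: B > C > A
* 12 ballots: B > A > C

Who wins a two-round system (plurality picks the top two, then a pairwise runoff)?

Round 1 first-place votes: A 28, B 20, C 10. A and B advance.
Runoff: A is ranked above B on 28 ballots, B above A on 30.

B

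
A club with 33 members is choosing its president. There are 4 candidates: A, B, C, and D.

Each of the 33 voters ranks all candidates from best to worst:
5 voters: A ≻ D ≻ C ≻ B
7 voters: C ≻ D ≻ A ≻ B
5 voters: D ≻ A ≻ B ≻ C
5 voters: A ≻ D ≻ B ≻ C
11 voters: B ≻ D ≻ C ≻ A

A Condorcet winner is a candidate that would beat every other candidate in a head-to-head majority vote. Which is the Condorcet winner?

D vs A: 23–10
D vs B: 22–11
D vs C: 26–7
D beats every other candidate.

D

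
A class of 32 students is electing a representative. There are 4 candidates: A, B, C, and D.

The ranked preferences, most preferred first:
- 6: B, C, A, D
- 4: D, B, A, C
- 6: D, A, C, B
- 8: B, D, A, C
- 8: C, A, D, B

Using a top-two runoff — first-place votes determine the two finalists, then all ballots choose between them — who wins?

D

Round 1 first-place votes: A 0, B 14, C 8, D 10. B and D advance.
Runoff: B is ranked above D on 14 ballots, D above B on 18.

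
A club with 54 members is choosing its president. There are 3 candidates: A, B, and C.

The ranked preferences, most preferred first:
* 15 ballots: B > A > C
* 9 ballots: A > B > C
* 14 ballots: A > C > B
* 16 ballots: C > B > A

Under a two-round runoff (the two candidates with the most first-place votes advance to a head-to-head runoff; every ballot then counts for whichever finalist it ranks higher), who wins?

Round 1 first-place votes: A 23, B 15, C 16. A and C advance.
Runoff: A is ranked above C on 38 ballots, C above A on 16.

A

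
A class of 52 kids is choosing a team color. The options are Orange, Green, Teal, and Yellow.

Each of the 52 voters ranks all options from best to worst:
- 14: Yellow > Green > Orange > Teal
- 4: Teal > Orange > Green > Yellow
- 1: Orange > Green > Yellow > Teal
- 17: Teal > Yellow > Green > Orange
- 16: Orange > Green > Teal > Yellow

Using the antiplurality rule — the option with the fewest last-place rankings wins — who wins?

Green

Last-place votes: Orange 17, Green 0, Teal 15, Yellow 20.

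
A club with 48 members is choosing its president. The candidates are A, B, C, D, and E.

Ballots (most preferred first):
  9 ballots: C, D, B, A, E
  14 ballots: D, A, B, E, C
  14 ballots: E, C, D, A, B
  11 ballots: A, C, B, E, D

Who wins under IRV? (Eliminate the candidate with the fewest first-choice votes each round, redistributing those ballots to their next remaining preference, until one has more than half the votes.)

Round 1: A 11, B 0, C 9, D 14, E 14. B eliminated.
Round 2: A 11, C 9, D 14, E 14. C eliminated.
Round 3: A 11, D 23, E 14. A eliminated.
Round 4: D 23, E 25. E has a majority (≥25).

E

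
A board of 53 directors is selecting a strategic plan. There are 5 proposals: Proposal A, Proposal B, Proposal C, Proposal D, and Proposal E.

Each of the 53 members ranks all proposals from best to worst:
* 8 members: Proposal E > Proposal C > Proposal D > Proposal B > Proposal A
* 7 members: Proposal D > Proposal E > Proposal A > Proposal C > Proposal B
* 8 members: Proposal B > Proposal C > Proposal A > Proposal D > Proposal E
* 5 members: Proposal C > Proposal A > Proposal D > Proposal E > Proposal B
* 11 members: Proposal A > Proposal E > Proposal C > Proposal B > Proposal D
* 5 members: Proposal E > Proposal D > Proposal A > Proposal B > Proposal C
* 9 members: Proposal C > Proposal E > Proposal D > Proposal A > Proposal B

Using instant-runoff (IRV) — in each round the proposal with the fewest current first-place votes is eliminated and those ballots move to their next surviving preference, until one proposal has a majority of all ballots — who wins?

Proposal E

Round 1: Proposal A 11, Proposal B 8, Proposal C 14, Proposal D 7, Proposal E 13. Proposal D eliminated.
Round 2: Proposal A 11, Proposal B 8, Proposal C 14, Proposal E 20. Proposal B eliminated.
Round 3: Proposal A 11, Proposal C 22, Proposal E 20. Proposal A eliminated.
Round 4: Proposal C 22, Proposal E 31. Proposal E has a majority (≥27).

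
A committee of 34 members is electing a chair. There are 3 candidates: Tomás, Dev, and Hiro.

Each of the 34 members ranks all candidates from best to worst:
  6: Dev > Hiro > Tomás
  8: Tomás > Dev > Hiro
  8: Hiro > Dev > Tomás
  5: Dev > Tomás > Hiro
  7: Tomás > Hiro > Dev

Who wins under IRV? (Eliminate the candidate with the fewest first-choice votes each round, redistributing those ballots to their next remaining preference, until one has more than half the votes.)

Round 1: Tomás 15, Dev 11, Hiro 8. Hiro eliminated.
Round 2: Tomás 15, Dev 19. Dev has a majority (≥18).

Dev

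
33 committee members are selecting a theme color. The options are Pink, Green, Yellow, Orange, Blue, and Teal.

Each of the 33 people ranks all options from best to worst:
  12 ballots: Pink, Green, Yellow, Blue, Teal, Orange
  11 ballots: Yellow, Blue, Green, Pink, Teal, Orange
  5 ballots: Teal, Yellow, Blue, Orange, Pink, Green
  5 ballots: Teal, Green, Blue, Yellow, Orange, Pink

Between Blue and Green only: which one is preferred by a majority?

Blue is ranked above Green on 16 ballots; Green above Blue on 17.

Green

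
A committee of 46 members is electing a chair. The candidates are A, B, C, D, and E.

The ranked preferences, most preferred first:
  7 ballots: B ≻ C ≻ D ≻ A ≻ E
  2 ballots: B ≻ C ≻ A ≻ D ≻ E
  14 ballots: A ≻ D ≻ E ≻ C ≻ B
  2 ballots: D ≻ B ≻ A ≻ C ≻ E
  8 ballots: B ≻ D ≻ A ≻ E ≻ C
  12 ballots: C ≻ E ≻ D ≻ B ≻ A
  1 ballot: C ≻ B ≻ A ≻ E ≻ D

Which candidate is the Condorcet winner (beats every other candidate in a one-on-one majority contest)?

D vs A: 29–17
D vs B: 28–18
D vs C: 24–22
D vs E: 33–13
D beats every other candidate.

D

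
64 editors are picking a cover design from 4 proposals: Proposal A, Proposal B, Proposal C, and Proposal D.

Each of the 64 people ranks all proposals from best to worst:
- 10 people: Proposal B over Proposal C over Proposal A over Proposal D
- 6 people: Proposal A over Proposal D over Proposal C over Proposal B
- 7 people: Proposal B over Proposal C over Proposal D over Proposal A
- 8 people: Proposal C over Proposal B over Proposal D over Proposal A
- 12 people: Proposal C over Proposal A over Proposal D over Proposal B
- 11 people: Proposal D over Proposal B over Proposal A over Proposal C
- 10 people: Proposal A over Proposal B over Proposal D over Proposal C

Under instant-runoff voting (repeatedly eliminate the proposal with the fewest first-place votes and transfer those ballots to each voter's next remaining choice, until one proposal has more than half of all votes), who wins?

Proposal B

Round 1: Proposal A 16, Proposal B 17, Proposal C 20, Proposal D 11. Proposal D eliminated.
Round 2: Proposal A 16, Proposal B 28, Proposal C 20. Proposal A eliminated.
Round 3: Proposal B 38, Proposal C 26. Proposal B has a majority (≥33).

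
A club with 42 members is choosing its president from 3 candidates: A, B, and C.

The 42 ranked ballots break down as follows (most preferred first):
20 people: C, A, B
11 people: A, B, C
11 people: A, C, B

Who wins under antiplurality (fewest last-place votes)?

A

Last-place votes: A 0, B 31, C 11.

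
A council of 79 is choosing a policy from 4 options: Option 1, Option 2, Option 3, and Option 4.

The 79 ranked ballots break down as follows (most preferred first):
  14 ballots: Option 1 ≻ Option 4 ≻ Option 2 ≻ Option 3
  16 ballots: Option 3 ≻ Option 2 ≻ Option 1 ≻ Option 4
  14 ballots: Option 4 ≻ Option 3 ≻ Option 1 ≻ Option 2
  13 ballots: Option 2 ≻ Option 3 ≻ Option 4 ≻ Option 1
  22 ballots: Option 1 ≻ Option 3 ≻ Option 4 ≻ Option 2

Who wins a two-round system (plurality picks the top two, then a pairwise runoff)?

Round 1 first-place votes: Option 1 36, Option 2 13, Option 3 16, Option 4 14. Option 1 and Option 3 advance.
Runoff: Option 1 is ranked above Option 3 on 36 ballots, Option 3 above Option 1 on 43.

Option 3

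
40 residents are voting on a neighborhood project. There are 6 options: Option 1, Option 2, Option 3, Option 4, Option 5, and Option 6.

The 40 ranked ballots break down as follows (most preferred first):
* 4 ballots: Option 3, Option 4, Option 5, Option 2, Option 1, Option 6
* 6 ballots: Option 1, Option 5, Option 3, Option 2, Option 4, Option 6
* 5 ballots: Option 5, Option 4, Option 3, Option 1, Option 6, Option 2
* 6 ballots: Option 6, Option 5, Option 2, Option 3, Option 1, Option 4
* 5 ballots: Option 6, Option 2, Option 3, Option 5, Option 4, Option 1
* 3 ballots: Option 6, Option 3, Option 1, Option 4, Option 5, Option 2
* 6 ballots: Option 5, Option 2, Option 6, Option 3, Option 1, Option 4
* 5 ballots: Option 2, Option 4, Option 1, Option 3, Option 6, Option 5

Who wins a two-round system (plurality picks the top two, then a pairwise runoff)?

Option 5

Round 1 first-place votes: Option 1 6, Option 2 5, Option 3 4, Option 4 0, Option 5 11, Option 6 14. Option 6 and Option 5 advance.
Runoff: Option 6 is ranked above Option 5 on 19 ballots, Option 5 above Option 6 on 21.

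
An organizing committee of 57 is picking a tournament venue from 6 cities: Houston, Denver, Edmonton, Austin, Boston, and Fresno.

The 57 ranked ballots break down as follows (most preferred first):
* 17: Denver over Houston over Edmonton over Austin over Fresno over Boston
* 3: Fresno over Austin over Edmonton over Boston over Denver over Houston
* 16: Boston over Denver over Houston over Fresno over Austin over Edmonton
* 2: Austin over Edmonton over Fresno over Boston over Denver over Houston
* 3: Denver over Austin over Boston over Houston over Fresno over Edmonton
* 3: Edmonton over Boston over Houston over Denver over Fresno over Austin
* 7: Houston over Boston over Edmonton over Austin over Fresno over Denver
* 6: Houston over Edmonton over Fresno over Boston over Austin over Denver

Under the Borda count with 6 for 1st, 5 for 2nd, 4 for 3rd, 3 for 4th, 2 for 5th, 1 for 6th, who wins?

Houston

Houston: 17×5 + 3×1 + 16×4 + 2×1 + 3×3 + 3×4 + 7×6 + 6×6 = 253
Denver: 17×6 + 3×2 + 16×5 + 2×2 + 3×6 + 3×3 + 7×1 + 6×1 = 232
Edmonton: 17×4 + 3×4 + 16×1 + 2×5 + 3×1 + 3×6 + 7×4 + 6×5 = 185
Austin: 17×3 + 3×5 + 16×2 + 2×6 + 3×5 + 3×1 + 7×3 + 6×2 = 161
Boston: 17×1 + 3×3 + 16×6 + 2×3 + 3×4 + 3×5 + 7×5 + 6×3 = 208
Fresno: 17×2 + 3×6 + 16×3 + 2×4 + 3×2 + 3×2 + 7×2 + 6×4 = 158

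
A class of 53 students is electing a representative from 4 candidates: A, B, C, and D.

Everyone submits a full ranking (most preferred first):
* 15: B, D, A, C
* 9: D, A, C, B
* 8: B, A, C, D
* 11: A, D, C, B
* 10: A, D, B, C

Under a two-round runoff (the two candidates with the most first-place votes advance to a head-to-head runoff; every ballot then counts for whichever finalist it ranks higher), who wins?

Round 1 first-place votes: A 21, B 23, C 0, D 9. B and A advance.
Runoff: B is ranked above A on 23 ballots, A above B on 30.

A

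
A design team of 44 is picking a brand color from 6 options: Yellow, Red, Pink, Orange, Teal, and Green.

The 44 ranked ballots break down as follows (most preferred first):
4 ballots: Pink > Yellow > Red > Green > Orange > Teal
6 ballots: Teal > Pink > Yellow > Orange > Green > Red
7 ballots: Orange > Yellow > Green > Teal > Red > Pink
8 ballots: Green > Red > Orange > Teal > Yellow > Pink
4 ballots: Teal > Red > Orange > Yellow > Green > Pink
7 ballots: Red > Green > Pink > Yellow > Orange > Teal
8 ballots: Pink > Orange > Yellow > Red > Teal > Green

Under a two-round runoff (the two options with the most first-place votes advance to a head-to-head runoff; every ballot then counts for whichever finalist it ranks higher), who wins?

Round 1 first-place votes: Yellow 0, Red 7, Pink 12, Orange 7, Teal 10, Green 8. Pink and Teal advance.
Runoff: Pink is ranked above Teal on 19 ballots, Teal above Pink on 25.

Teal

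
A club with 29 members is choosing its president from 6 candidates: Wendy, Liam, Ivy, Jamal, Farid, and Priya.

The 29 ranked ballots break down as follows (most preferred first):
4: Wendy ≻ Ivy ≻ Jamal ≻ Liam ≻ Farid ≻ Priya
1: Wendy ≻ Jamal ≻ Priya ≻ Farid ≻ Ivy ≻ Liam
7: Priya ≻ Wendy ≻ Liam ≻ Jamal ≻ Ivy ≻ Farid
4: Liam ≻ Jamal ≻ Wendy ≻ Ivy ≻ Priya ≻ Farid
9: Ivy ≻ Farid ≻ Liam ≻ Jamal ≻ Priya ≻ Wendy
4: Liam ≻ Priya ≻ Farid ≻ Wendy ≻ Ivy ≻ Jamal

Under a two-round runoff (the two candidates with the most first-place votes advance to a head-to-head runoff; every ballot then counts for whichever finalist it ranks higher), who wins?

Round 1 first-place votes: Wendy 5, Liam 8, Ivy 9, Jamal 0, Farid 0, Priya 7. Ivy and Liam advance.
Runoff: Ivy is ranked above Liam on 14 ballots, Liam above Ivy on 15.

Liam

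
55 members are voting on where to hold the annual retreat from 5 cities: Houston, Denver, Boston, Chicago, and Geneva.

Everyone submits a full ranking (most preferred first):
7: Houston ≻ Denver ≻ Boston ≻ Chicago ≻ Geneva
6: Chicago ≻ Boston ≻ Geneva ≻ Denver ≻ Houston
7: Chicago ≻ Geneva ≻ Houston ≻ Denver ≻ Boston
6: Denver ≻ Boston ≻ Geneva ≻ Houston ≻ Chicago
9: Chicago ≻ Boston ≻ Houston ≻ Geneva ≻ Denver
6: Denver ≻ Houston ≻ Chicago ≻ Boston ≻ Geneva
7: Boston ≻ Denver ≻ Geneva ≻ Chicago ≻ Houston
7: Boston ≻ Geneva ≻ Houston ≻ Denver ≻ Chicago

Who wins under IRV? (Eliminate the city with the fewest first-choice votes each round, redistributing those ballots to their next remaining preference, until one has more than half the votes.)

Denver

Round 1: Houston 7, Denver 12, Boston 14, Chicago 22, Geneva 0. Geneva eliminated.
Round 2: Houston 7, Denver 12, Boston 14, Chicago 22. Houston eliminated.
Round 3: Denver 19, Boston 14, Chicago 22. Boston eliminated.
Round 4: Denver 33, Chicago 22. Denver has a majority (≥28).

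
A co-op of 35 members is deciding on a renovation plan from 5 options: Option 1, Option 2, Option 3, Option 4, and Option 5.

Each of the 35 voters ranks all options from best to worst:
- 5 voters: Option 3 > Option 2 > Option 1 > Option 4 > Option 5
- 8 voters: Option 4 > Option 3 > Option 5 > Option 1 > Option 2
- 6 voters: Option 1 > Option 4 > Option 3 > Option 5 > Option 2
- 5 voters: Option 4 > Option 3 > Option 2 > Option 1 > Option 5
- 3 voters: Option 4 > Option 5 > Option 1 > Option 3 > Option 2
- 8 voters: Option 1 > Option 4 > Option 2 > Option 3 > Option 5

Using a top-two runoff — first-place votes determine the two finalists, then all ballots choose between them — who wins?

Option 1

Round 1 first-place votes: Option 1 14, Option 2 0, Option 3 5, Option 4 16, Option 5 0. Option 4 and Option 1 advance.
Runoff: Option 4 is ranked above Option 1 on 16 ballots, Option 1 above Option 4 on 19.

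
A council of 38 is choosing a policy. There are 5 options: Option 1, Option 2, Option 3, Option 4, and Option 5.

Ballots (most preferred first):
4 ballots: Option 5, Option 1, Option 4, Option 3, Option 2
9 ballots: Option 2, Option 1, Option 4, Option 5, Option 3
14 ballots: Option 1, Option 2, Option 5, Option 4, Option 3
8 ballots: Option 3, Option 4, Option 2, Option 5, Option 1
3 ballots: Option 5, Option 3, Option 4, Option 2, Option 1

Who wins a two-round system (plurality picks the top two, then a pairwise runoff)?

Option 2

Round 1 first-place votes: Option 1 14, Option 2 9, Option 3 8, Option 4 0, Option 5 7. Option 1 and Option 2 advance.
Runoff: Option 1 is ranked above Option 2 on 18 ballots, Option 2 above Option 1 on 20.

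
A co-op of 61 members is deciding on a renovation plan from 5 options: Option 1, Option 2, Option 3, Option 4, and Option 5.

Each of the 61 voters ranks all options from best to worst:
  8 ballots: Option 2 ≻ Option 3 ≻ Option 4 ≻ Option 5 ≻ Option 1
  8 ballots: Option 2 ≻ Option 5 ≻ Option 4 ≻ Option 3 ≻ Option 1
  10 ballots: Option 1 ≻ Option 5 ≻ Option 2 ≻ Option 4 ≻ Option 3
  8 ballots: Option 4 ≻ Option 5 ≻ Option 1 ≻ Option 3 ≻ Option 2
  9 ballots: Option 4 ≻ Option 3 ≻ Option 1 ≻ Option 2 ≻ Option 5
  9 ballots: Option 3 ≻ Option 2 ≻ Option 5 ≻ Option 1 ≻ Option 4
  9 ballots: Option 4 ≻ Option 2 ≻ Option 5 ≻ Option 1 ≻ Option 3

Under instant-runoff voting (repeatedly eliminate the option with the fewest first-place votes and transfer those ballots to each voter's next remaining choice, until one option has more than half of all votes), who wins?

Option 2

Round 1: Option 1 10, Option 2 16, Option 3 9, Option 4 26, Option 5 0. Option 5 eliminated.
Round 2: Option 1 10, Option 2 16, Option 3 9, Option 4 26. Option 3 eliminated.
Round 3: Option 1 10, Option 2 25, Option 4 26. Option 1 eliminated.
Round 4: Option 2 35, Option 4 26. Option 2 has a majority (≥31).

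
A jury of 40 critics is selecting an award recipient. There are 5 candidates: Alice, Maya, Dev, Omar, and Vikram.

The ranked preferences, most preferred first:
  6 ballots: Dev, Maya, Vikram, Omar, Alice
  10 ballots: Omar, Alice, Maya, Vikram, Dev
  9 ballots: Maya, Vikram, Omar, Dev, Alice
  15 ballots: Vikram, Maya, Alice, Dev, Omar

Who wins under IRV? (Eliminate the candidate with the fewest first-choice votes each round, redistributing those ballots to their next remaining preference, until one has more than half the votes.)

Round 1: Alice 0, Maya 9, Dev 6, Omar 10, Vikram 15. Alice eliminated.
Round 2: Maya 9, Dev 6, Omar 10, Vikram 15. Dev eliminated.
Round 3: Maya 15, Omar 10, Vikram 15. Omar eliminated.
Round 4: Maya 25, Vikram 15. Maya has a majority (≥21).

Maya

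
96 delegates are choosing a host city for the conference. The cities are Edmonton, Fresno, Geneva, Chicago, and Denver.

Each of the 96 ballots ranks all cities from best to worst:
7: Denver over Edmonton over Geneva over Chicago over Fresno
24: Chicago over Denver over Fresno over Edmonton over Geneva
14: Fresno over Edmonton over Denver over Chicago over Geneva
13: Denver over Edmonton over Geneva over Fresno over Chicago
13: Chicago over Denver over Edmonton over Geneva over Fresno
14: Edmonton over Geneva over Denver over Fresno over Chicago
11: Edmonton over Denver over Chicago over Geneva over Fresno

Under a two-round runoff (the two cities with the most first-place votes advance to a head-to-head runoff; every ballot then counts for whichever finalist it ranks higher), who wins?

Round 1 first-place votes: Edmonton 25, Fresno 14, Geneva 0, Chicago 37, Denver 20. Chicago and Edmonton advance.
Runoff: Chicago is ranked above Edmonton on 37 ballots, Edmonton above Chicago on 59.

Edmonton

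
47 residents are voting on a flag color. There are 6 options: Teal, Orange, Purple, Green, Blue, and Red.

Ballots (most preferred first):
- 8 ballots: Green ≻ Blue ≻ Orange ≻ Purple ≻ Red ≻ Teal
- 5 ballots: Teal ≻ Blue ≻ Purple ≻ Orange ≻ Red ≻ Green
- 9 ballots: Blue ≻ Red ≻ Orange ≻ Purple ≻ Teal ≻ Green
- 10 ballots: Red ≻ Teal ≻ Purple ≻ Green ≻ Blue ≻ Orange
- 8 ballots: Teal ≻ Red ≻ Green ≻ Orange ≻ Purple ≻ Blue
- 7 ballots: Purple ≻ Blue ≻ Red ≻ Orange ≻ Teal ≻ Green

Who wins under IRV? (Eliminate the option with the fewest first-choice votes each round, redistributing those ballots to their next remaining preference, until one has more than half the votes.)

Round 1: Teal 13, Orange 0, Purple 7, Green 8, Blue 9, Red 10. Orange eliminated.
Round 2: Teal 13, Purple 7, Green 8, Blue 9, Red 10. Purple eliminated.
Round 3: Teal 13, Green 8, Blue 16, Red 10. Green eliminated.
Round 4: Teal 13, Blue 24, Red 10. Blue has a majority (≥24).

Blue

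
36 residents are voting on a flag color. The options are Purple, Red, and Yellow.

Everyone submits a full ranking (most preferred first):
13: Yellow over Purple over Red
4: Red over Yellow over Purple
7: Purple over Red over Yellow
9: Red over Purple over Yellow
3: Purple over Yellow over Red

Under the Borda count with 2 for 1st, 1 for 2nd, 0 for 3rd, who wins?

Purple

Purple: 13×1 + 4×0 + 7×2 + 9×1 + 3×2 = 42
Red: 13×0 + 4×2 + 7×1 + 9×2 + 3×0 = 33
Yellow: 13×2 + 4×1 + 7×0 + 9×0 + 3×1 = 33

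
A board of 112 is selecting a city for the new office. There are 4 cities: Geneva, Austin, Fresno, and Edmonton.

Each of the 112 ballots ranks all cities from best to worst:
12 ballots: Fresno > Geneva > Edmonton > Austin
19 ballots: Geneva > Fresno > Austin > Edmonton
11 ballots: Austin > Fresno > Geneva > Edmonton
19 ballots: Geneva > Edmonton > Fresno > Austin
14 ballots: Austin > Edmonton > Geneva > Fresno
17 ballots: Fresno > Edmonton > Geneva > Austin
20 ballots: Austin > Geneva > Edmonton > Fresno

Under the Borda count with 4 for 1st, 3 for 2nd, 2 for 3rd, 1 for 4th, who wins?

Geneva

Geneva: 12×3 + 19×4 + 11×2 + 19×4 + 14×2 + 17×2 + 20×3 = 332
Austin: 12×1 + 19×2 + 11×4 + 19×1 + 14×4 + 17×1 + 20×4 = 266
Fresno: 12×4 + 19×3 + 11×3 + 19×2 + 14×1 + 17×4 + 20×1 = 278
Edmonton: 12×2 + 19×1 + 11×1 + 19×3 + 14×3 + 17×3 + 20×2 = 244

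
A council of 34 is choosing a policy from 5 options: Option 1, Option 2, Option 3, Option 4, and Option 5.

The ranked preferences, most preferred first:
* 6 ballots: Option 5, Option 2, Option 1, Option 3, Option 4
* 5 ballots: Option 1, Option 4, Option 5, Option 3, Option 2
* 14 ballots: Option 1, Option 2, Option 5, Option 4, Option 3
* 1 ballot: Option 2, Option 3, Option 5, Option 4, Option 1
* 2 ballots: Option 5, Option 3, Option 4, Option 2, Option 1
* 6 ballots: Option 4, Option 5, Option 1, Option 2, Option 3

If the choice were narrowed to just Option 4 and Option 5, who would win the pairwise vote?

Option 5

Option 4 is ranked above Option 5 on 11 ballots; Option 5 above Option 4 on 23.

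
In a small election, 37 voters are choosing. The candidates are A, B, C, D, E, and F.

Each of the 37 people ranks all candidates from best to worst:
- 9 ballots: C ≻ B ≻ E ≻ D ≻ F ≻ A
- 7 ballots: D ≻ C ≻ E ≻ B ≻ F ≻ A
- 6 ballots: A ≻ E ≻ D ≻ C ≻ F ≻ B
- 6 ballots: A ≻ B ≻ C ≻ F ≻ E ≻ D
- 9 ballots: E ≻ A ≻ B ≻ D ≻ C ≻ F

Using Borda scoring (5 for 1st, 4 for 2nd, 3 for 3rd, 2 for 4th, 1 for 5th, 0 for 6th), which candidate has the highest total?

E

A: 9×0 + 7×0 + 6×5 + 6×5 + 9×4 = 96
B: 9×4 + 7×2 + 6×0 + 6×4 + 9×3 = 101
C: 9×5 + 7×4 + 6×2 + 6×3 + 9×1 = 112
D: 9×2 + 7×5 + 6×3 + 6×0 + 9×2 = 89
E: 9×3 + 7×3 + 6×4 + 6×1 + 9×5 = 123
F: 9×1 + 7×1 + 6×1 + 6×2 + 9×0 = 34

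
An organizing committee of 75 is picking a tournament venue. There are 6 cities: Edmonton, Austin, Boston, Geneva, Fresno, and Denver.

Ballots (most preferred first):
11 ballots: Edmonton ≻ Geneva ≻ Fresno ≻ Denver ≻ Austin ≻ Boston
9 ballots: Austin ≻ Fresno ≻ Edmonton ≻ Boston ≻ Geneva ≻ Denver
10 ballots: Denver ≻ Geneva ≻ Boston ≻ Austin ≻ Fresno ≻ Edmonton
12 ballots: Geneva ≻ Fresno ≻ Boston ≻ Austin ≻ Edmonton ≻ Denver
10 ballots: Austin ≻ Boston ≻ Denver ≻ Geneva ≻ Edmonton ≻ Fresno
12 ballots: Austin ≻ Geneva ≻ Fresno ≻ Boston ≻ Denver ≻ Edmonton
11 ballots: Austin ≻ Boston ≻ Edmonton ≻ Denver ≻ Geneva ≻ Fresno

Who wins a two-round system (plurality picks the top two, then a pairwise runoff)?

Austin

Round 1 first-place votes: Edmonton 11, Austin 42, Boston 0, Geneva 12, Fresno 0, Denver 10. Austin and Geneva advance.
Runoff: Austin is ranked above Geneva on 42 ballots, Geneva above Austin on 33.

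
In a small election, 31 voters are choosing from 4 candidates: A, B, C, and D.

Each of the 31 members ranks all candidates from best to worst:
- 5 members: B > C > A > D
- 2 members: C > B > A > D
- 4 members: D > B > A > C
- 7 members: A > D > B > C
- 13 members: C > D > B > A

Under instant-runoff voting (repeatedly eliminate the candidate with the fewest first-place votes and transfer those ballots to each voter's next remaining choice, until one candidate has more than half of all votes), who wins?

B

Round 1: A 7, B 5, C 15, D 4. D eliminated.
Round 2: A 7, B 9, C 15. A eliminated.
Round 3: B 16, C 15. B has a majority (≥16).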